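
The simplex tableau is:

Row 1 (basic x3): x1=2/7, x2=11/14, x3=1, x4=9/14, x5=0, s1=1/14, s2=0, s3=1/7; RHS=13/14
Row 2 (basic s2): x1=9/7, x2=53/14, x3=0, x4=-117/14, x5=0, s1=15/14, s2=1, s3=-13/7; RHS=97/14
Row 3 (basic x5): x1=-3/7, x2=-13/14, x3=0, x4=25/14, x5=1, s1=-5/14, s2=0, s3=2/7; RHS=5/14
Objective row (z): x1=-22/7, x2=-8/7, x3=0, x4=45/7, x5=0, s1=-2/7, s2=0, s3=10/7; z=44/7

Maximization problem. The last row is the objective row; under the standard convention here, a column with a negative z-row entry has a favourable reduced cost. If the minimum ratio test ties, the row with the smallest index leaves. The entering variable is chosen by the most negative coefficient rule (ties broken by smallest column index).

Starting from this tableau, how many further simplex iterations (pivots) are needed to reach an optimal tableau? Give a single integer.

pivot: x1 in, x3 out → z = 33/2
No improving column remains; optimal.

1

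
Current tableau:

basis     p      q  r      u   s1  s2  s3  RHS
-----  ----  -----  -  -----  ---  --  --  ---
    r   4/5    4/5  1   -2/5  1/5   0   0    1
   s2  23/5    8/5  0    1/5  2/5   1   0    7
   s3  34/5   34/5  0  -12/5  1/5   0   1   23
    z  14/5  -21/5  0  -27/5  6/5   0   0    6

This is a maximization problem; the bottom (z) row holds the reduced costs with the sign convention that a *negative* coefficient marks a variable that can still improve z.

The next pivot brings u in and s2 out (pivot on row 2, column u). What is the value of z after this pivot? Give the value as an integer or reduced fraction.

Minimum ratio for u: 7/(1/5) = 35.
z changes by −(z-row coeff of u)·ratio = −(-27/5)·35 = 189.
New z = 6 + 189 = 195.

195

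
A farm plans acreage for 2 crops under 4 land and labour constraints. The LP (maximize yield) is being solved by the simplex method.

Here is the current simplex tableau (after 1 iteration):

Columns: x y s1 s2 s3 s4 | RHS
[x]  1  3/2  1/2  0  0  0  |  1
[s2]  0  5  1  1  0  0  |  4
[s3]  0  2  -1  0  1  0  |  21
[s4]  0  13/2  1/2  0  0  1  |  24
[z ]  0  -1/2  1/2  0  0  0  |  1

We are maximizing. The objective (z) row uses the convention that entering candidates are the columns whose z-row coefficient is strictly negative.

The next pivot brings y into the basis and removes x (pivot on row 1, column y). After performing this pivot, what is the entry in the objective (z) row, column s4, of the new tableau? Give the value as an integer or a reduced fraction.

Pivot element is row 1, column y: 3/2.
Normalize row 1: new (row 1, s4) = 0/(3/2) = 0.
z-row ← z-row − (-1/2)·(new row 1): 0 − (-1/2)·0 = 0.

0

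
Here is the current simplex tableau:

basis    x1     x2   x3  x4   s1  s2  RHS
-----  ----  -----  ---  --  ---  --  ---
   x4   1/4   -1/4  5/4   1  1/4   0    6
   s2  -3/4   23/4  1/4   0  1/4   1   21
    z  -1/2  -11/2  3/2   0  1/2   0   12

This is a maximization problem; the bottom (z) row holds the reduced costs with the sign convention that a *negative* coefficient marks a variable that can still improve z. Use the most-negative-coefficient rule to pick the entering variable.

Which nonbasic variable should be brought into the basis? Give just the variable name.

x2

Objective-row coefficients: x1: -1/2, x2: -11/2, x3: 3/2, x4: 0, s1: 1/2, s2: 0.
The most negative is -11/2 in column x2, so x2 enters.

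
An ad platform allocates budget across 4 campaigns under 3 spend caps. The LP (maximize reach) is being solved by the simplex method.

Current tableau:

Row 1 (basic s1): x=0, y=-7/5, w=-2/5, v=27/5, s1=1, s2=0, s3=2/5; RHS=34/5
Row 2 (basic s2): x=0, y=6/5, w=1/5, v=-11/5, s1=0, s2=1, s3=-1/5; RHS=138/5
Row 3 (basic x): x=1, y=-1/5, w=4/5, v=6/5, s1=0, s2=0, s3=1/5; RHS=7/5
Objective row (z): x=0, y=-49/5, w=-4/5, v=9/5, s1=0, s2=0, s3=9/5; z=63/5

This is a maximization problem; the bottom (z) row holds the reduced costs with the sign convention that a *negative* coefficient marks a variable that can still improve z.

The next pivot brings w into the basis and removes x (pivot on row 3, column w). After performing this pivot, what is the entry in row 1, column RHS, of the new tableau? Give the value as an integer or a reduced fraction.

Pivot element is row 3, column w: 4/5.
Normalize row 3: new (row 3, RHS) = (7/5)/(4/5) = 7/4.
row 1 ← row 1 − (-2/5)·(new row 3): 34/5 − (-2/5)·(7/4) = 15/2.

15/2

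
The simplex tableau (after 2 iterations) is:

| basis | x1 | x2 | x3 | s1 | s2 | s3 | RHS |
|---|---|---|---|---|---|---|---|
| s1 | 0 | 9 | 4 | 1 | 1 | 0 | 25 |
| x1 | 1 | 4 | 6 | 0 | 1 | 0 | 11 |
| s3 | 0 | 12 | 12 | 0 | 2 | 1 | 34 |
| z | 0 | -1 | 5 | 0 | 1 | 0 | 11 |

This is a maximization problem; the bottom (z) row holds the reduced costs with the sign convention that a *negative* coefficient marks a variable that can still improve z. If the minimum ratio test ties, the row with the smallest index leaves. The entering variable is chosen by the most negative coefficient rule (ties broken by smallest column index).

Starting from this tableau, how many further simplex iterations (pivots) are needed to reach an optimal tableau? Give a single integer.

pivot: x2 in, x1 out → z = 55/4
No improving column remains; optimal.

1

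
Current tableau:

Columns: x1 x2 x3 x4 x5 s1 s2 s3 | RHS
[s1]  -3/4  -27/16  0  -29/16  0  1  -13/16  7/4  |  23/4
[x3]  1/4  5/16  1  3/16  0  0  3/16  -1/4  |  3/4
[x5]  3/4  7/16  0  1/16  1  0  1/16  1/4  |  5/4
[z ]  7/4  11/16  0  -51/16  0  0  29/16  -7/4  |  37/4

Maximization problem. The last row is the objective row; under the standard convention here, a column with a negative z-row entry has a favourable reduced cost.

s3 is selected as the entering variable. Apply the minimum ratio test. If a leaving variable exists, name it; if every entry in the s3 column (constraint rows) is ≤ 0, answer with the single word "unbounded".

Ratios: row 1 (s1): (23/4)/(7/4) = 23/7; row 2 (x3): entry -1/4 ≤ 0, skip; row 3 (x5): (5/4)/(1/4) = 5.
Minimum ratio is in the s1 row, so s1 leaves.

s1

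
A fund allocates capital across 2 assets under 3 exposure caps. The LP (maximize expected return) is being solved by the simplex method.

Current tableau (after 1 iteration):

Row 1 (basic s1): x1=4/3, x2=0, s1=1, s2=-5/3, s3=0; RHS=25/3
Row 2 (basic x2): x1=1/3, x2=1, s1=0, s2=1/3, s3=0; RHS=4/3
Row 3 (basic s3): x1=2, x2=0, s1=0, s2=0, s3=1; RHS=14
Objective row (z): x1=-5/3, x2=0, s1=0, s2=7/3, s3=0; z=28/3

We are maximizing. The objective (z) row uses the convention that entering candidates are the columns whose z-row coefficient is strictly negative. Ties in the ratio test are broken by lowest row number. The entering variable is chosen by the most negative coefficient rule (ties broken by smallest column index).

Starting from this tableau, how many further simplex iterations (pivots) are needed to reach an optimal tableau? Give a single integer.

1

pivot: x1 in, x2 out → z = 16
No improving column remains; optimal.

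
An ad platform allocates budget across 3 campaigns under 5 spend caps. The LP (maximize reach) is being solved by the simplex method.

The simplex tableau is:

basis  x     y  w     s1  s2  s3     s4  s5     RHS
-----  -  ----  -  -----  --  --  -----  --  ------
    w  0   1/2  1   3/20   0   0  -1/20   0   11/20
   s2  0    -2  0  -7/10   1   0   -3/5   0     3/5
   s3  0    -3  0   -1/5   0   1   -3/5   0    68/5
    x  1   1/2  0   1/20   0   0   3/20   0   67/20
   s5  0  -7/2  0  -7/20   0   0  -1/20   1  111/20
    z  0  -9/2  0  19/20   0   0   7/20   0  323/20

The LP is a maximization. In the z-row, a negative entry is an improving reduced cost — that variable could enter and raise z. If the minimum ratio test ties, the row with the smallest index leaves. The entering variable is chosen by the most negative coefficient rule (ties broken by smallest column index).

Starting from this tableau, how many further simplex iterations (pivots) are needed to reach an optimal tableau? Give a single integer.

2

pivot: y in, w out → z = 211/10
pivot: s4 in, x out → z = 45/2
No improving column remains; optimal.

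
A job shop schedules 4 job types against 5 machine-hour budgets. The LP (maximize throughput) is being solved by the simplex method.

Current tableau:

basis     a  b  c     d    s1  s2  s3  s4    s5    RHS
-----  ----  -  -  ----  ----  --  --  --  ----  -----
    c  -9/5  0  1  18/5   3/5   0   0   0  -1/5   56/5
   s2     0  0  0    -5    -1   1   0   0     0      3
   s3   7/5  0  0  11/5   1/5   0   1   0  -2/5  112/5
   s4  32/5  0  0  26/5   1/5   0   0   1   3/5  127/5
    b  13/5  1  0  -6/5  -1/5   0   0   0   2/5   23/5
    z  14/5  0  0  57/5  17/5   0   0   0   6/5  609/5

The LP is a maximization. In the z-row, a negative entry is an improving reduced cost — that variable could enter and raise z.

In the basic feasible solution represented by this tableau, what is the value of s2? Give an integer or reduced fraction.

3

s2 is basic (row 2); its value is the RHS of that row: 3.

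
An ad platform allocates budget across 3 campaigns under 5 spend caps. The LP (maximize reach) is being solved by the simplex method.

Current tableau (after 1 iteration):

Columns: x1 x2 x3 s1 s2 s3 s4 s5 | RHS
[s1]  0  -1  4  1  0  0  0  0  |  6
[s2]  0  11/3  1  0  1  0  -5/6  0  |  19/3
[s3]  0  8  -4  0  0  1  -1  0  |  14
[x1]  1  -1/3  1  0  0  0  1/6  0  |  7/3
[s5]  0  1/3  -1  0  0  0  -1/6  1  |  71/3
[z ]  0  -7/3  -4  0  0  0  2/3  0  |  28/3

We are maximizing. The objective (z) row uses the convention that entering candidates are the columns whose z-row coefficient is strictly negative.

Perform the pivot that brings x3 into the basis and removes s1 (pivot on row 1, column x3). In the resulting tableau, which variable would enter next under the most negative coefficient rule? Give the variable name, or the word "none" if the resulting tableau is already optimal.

x2

Pivot element 4. New z-row = old z-row − (-4)·(row 1/4).
Updated z-row coefficients: x1: 0, x2: -10/3, x3: 0, s1: 1, s2: 0, s3: 0, s4: 2/3, s5: 0.
The most negative is -10/3 in column x2, so x2 would enter next.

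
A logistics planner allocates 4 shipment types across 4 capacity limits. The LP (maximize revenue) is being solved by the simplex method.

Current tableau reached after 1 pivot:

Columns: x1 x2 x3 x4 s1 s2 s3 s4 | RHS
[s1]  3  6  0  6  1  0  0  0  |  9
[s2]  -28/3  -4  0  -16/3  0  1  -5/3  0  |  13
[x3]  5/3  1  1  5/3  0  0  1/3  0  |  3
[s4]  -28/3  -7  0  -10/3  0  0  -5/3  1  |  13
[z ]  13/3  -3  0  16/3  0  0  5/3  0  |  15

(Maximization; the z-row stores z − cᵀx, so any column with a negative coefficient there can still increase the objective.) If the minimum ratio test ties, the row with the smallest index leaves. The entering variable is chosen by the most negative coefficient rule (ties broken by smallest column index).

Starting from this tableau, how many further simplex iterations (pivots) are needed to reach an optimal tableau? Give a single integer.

1

pivot: x2 in, s1 out → z = 39/2
No improving column remains; optimal.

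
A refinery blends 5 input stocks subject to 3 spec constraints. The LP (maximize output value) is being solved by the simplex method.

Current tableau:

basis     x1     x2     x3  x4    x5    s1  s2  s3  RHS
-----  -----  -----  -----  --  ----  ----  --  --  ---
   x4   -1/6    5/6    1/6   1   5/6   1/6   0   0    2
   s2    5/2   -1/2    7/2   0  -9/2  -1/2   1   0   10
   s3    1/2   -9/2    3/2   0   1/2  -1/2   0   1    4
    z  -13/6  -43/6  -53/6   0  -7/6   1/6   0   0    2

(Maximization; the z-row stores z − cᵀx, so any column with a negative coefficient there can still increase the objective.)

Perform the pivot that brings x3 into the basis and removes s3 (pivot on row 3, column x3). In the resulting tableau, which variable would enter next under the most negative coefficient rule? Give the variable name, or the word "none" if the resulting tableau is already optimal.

Pivot element 3/2. New z-row = old z-row − (-53/6)·(row 3/(3/2)).
Updated z-row coefficients: x1: 7/9, x2: -101/3, x3: 0, x4: 0, x5: 16/9, s1: -25/9, s2: 0, s3: 53/9.
The most negative is -101/3 in column x2, so x2 would enter next.

x2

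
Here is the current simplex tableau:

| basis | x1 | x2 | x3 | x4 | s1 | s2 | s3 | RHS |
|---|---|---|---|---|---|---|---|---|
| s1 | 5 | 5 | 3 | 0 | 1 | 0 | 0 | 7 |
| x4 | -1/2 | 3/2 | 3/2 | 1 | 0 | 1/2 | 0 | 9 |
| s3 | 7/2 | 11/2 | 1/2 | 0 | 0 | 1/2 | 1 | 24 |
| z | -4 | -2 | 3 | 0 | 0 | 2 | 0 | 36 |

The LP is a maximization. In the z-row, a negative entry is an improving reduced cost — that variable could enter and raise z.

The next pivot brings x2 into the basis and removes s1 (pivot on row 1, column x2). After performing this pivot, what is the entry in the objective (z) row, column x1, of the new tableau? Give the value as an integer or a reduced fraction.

Pivot element is row 1, column x2: 5.
Normalize row 1: new (row 1, x1) = 5/5 = 1.
z-row ← z-row − (-2)·(new row 1): -4 − (-2)·1 = -2.

-2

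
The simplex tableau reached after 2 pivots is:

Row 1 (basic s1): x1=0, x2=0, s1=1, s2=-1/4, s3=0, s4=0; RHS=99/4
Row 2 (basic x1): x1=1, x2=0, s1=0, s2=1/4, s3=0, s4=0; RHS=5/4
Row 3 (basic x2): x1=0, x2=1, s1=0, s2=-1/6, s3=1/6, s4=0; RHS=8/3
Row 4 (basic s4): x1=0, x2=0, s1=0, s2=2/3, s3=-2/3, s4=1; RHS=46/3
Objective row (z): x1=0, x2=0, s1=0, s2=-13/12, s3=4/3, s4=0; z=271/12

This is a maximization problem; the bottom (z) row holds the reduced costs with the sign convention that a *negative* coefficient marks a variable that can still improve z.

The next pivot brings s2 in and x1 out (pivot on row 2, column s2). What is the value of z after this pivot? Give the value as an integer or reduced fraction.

Minimum ratio for s2: (5/4)/(1/4) = 5.
z changes by −(z-row coeff of s2)·ratio = −(-13/12)·5 = 65/12.
New z = 271/12 + (65/12) = 28.

28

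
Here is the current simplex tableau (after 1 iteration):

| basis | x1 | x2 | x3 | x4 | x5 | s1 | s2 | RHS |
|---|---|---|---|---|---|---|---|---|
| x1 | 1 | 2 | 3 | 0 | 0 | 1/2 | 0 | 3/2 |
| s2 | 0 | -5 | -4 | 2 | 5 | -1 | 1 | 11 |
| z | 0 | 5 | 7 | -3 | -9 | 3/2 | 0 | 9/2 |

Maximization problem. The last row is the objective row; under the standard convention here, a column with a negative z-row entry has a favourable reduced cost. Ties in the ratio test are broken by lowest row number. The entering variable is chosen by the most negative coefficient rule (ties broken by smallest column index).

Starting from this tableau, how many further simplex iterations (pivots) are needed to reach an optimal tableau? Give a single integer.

2

pivot: x5 in, s2 out → z = 243/10
pivot: x2 in, x1 out → z = 273/10
No improving column remains; optimal.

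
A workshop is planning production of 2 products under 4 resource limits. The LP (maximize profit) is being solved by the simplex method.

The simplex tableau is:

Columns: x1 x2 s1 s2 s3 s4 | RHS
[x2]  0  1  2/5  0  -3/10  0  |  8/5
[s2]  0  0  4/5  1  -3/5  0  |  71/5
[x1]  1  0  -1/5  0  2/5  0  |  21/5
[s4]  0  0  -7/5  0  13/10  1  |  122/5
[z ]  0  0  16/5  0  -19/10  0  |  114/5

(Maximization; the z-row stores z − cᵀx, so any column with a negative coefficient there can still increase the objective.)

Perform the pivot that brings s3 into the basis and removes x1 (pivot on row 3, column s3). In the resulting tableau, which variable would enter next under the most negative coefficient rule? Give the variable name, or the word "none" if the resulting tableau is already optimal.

Pivot element 2/5. New z-row = old z-row − (-19/10)·(row 3/(2/5)).
Updated z-row coefficients: x1: 19/4, x2: 0, s1: 9/4, s2: 0, s3: 0, s4: 0.
No coefficient is strictly negative; the tableau after this pivot is optimal.

none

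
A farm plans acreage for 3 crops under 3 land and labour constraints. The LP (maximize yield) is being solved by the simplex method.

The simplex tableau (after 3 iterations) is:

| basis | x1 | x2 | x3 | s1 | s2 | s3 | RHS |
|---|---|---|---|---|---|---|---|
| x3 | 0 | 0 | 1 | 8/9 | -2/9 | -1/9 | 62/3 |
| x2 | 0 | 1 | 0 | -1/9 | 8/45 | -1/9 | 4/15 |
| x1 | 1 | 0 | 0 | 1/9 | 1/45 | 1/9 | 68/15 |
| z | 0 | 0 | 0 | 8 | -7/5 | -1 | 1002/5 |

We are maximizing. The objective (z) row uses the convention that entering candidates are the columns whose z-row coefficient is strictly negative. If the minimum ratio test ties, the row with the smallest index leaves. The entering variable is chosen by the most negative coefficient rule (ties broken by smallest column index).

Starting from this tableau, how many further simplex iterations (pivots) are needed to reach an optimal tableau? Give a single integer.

2

pivot: s2 in, x2 out → z = 405/2
pivot: s3 in, x1 out → z = 270
No improving column remains; optimal.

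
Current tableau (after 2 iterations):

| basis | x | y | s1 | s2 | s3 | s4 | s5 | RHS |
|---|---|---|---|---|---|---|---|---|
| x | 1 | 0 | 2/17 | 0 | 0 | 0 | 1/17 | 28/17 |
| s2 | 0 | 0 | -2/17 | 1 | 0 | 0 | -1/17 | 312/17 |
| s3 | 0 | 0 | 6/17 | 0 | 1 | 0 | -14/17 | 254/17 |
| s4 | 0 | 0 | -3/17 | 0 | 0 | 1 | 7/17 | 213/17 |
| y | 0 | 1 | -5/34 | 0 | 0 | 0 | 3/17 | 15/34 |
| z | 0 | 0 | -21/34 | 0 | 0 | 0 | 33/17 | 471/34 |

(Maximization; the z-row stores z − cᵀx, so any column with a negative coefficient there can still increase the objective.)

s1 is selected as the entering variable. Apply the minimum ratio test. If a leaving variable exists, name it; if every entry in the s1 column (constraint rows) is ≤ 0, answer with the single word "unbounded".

Ratios: row 1 (x): (28/17)/(2/17) = 14; row 2 (s2): entry -2/17 ≤ 0, skip; row 3 (s3): (254/17)/(6/17) = 127/3; row 4 (s4): entry -3/17 ≤ 0, skip; row 5 (y): entry -5/34 ≤ 0, skip.
Minimum ratio is in the x row, so x leaves.

x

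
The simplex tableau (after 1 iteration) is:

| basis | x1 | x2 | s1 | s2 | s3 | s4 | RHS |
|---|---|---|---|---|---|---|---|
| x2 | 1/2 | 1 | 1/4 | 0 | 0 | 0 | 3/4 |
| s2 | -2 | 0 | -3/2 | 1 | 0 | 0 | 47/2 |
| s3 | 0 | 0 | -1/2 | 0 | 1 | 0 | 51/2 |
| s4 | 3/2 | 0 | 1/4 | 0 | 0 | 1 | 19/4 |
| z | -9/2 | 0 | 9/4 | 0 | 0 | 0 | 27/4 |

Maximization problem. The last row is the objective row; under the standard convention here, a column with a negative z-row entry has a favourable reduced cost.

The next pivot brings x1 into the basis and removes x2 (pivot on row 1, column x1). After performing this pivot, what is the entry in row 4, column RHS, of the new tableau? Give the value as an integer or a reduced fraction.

Pivot element is row 1, column x1: 1/2.
Normalize row 1: new (row 1, RHS) = (3/4)/(1/2) = 3/2.
row 4 ← row 4 − (3/2)·(new row 1): 19/4 − (3/2)·(3/2) = 5/2.

5/2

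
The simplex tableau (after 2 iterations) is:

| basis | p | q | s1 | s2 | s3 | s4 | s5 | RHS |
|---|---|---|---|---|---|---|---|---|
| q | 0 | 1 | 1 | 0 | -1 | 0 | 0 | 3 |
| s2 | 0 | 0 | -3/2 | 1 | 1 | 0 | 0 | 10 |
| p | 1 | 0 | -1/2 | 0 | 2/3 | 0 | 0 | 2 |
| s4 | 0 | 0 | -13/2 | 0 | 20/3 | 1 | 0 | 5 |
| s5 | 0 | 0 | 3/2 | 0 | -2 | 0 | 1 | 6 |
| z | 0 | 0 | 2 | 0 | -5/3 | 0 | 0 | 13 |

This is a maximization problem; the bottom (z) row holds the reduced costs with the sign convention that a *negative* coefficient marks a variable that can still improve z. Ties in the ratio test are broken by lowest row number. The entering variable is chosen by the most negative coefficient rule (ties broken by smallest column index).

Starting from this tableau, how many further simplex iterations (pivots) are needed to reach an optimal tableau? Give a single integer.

pivot: s3 in, s4 out → z = 57/4
No improving column remains; optimal.

1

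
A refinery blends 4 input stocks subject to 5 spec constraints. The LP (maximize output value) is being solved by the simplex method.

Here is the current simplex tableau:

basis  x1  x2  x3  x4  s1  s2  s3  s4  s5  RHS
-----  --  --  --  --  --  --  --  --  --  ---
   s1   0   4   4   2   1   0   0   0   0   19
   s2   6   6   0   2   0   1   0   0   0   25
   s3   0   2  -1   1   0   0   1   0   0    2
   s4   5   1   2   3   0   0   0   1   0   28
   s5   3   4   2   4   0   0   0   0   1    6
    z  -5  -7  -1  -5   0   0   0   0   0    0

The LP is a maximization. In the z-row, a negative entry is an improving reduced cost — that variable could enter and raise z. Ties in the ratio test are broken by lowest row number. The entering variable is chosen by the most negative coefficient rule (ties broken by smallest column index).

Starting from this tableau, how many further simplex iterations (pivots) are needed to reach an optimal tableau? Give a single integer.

2

pivot: x2 in, s3 out → z = 7
pivot: x1 in, s5 out → z = 31/3
No improving column remains; optimal.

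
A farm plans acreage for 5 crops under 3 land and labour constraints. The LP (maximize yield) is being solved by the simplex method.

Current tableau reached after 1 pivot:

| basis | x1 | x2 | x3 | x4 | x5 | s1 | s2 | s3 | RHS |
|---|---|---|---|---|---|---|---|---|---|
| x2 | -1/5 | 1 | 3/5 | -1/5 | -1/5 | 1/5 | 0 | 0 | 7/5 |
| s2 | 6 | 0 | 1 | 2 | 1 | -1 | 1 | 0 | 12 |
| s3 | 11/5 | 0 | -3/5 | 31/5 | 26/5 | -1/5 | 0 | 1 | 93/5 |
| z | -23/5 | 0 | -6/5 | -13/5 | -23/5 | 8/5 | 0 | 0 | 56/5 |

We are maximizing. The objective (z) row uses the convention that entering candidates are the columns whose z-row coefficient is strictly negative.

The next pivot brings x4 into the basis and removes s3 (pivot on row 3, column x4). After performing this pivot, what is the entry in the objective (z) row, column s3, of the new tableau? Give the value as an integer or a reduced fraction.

13/31

Pivot element is row 3, column x4: 31/5.
Normalize row 3: new (row 3, s3) = 1/(31/5) = 5/31.
z-row ← z-row − (-13/5)·(new row 3): 0 − (-13/5)·(5/31) = 13/31.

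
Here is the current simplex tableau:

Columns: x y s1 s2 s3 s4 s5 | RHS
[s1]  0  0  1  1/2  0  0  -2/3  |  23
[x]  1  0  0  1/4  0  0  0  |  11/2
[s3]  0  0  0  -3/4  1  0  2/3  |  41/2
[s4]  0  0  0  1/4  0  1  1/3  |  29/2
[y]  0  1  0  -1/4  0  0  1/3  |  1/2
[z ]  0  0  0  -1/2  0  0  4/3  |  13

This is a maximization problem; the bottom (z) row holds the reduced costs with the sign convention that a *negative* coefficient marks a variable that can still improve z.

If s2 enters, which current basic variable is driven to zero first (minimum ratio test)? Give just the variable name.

x

Ratios: row 1 (s1): 23/(1/2) = 46; row 2 (x): (11/2)/(1/4) = 22; row 3 (s3): entry -3/4 ≤ 0, skip; row 4 (s4): (29/2)/(1/4) = 58; row 5 (y): entry -1/4 ≤ 0, skip.
Minimum ratio 22 is in the x row, so x leaves.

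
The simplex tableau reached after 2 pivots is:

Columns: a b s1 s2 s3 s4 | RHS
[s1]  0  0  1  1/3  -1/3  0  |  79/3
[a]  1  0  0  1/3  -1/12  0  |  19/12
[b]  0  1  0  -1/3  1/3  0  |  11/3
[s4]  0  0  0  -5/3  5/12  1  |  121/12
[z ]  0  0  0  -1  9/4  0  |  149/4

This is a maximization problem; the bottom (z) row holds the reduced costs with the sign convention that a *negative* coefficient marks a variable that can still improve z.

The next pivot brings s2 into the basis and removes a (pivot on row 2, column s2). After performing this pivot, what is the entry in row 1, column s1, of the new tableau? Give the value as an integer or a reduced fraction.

Pivot element is row 2, column s2: 1/3.
Normalize row 2: new (row 2, s1) = 0/(1/3) = 0.
row 1 ← row 1 − (1/3)·(new row 2): 1 − (1/3)·0 = 1.

1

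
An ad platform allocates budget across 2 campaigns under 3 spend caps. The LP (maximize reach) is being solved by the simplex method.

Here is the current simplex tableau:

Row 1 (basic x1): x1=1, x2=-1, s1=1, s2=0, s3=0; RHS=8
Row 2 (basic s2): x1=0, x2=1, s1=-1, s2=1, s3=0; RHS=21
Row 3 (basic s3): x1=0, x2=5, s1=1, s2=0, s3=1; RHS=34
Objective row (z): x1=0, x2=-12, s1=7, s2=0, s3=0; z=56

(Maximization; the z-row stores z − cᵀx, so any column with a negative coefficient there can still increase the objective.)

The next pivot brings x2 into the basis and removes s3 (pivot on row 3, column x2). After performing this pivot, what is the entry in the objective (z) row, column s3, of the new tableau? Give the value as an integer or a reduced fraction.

12/5

Pivot element is row 3, column x2: 5.
Normalize row 3: new (row 3, s3) = 1/5 = 1/5.
z-row ← z-row − (-12)·(new row 3): 0 − (-12)·(1/5) = 12/5.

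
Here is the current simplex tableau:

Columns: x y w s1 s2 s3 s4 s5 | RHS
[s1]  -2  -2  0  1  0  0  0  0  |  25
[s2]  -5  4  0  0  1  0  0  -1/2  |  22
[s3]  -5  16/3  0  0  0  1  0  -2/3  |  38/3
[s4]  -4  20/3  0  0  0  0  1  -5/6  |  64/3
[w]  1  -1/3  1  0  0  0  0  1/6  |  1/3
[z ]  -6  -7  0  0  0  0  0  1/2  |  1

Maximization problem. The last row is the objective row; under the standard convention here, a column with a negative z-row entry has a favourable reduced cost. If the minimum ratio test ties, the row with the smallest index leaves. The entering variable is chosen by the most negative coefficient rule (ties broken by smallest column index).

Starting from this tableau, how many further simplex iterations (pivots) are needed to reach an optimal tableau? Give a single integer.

pivot: y in, s3 out → z = 141/8
pivot: x in, w out → z = 420/11
No improving column remains; optimal.

2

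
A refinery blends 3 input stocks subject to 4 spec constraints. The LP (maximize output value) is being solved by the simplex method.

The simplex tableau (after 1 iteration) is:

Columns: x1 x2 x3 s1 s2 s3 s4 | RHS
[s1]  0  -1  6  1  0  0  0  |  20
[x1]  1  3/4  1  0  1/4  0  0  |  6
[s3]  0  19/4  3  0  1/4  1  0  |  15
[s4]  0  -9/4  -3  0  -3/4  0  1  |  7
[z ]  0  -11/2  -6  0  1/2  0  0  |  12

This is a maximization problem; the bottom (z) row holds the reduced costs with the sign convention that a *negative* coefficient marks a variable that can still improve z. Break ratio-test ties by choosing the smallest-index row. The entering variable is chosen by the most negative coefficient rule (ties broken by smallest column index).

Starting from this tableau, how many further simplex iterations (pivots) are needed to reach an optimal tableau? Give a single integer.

2

pivot: x3 in, s1 out → z = 32
pivot: x2 in, s3 out → z = 802/21
No improving column remains; optimal.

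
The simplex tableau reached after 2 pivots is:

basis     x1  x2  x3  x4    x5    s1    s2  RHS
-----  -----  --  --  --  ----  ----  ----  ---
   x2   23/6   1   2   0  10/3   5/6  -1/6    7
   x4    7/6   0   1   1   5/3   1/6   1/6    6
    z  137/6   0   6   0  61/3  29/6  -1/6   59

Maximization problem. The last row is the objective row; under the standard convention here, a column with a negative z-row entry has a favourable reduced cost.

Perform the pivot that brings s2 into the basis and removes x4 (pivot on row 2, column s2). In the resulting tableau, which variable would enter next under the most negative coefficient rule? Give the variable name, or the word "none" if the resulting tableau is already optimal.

Pivot element 1/6. New z-row = old z-row − (-1/6)·(row 2/(1/6)).
Updated z-row coefficients: x1: 24, x2: 0, x3: 7, x4: 1, x5: 22, s1: 5, s2: 0.
No coefficient is strictly negative; the tableau after this pivot is optimal.

none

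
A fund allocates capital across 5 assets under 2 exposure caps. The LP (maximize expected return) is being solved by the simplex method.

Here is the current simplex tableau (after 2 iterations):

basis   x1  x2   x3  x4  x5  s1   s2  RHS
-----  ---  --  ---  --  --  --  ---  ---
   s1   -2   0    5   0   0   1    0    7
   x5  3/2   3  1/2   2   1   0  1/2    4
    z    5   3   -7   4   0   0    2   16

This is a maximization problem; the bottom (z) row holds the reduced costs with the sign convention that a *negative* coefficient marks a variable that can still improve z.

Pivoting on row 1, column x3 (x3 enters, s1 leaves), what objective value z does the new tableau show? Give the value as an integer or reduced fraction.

Minimum ratio for x3: 7/5 = 7/5.
z changes by −(z-row coeff of x3)·ratio = −(-7)·(7/5) = 49/5.
New z = 16 + (49/5) = 129/5.

129/5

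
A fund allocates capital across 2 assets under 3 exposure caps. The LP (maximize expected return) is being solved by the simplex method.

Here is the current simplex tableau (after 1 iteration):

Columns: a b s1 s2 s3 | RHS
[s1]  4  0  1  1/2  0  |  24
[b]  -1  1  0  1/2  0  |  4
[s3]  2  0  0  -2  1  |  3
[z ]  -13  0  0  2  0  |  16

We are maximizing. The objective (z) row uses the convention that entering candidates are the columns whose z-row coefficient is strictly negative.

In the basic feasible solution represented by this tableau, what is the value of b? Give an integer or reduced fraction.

4

b is basic (row 2); its value is the RHS of that row: 4.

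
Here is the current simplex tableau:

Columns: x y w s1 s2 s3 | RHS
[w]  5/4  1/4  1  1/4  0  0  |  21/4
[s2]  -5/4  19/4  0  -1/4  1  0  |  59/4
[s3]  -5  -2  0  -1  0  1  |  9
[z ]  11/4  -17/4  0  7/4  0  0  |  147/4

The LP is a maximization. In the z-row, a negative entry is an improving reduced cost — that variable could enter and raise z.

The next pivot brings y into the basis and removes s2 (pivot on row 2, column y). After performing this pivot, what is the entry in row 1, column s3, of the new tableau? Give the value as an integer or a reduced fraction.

Pivot element is row 2, column y: 19/4.
Normalize row 2: new (row 2, s3) = 0/(19/4) = 0.
row 1 ← row 1 − (1/4)·(new row 2): 0 − (1/4)·0 = 0.

0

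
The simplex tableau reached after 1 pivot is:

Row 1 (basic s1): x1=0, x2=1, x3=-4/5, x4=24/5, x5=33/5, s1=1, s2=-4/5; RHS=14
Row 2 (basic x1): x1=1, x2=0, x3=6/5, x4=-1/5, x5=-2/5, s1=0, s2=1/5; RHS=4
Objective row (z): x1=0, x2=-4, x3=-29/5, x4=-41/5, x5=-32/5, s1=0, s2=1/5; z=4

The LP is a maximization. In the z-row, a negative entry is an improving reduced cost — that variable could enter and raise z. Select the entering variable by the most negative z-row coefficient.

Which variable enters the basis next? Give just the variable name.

Objective-row coefficients: x1: 0, x2: -4, x3: -29/5, x4: -41/5, x5: -32/5, s1: 0, s2: 1/5.
The most negative is -41/5 in column x4, so x4 enters.

x4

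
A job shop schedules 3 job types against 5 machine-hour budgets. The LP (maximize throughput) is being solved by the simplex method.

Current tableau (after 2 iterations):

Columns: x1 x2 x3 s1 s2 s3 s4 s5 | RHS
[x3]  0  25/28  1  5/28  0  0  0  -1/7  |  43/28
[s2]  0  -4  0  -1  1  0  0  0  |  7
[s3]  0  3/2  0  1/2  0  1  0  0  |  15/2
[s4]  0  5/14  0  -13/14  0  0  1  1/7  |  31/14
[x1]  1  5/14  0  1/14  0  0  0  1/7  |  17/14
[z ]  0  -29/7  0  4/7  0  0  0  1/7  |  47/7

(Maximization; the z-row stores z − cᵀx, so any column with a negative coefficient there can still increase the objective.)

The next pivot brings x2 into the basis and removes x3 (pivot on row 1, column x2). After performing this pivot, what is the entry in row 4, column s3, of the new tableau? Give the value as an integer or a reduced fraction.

0

Pivot element is row 1, column x2: 25/28.
Normalize row 1: new (row 1, s3) = 0/(25/28) = 0.
row 4 ← row 4 − (5/14)·(new row 1): 0 − (5/14)·0 = 0.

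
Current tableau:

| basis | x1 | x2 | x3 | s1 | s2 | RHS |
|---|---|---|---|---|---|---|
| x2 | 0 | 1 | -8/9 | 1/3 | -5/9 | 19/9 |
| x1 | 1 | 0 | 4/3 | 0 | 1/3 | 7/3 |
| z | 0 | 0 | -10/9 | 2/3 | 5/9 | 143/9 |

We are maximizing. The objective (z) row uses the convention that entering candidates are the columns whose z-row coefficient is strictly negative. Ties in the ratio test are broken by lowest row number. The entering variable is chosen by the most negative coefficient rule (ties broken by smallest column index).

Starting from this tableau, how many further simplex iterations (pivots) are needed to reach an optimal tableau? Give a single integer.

pivot: x3 in, x1 out → z = 107/6
No improving column remains; optimal.

1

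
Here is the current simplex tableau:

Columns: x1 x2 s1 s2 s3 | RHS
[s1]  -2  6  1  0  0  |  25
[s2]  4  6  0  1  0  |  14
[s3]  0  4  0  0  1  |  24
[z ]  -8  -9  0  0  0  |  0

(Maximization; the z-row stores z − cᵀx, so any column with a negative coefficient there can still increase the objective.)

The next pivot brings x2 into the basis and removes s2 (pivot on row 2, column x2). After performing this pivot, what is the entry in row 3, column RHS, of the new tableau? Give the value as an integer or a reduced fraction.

Pivot element is row 2, column x2: 6.
Normalize row 2: new (row 2, RHS) = 14/6 = 7/3.
row 3 ← row 3 − 4·(new row 2): 24 − 4·(7/3) = 44/3.

44/3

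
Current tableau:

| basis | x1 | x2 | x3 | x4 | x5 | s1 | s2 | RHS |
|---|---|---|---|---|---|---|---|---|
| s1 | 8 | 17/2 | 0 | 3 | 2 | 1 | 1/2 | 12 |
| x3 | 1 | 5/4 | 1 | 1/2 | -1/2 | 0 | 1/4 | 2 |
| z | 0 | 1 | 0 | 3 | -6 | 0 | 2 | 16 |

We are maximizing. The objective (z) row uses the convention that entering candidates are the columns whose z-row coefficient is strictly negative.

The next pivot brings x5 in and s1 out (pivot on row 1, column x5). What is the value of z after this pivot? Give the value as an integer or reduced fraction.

52

Minimum ratio for x5: 12/2 = 6.
z changes by −(z-row coeff of x5)·ratio = −(-6)·6 = 36.
New z = 16 + 36 = 52.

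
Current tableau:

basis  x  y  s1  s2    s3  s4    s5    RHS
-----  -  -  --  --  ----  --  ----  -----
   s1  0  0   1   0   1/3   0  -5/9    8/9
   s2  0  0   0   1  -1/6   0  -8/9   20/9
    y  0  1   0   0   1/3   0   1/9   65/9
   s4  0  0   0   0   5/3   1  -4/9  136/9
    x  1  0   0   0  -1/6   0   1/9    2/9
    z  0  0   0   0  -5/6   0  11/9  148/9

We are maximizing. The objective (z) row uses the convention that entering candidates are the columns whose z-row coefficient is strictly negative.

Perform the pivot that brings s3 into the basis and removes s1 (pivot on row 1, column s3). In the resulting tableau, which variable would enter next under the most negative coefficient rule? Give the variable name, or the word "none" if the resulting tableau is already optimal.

s5

Pivot element 1/3. New z-row = old z-row − (-5/6)·(row 1/(1/3)).
Updated z-row coefficients: x: 0, y: 0, s1: 5/2, s2: 0, s3: 0, s4: 0, s5: -1/6.
The most negative is -1/6 in column s5, so s5 would enter next.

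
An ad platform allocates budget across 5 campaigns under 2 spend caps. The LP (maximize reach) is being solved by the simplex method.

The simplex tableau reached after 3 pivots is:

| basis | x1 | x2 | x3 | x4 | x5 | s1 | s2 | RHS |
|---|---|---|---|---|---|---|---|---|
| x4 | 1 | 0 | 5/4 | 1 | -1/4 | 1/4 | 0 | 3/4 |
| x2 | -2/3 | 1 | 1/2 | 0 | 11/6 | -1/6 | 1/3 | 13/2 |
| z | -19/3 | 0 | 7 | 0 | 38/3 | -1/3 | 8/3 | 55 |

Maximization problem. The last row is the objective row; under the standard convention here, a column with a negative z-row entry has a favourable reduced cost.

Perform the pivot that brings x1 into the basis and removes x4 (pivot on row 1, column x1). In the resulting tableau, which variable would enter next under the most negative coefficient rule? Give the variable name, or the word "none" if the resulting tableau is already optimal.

Pivot element 1. New z-row = old z-row − (-19/3)·(row 1/1).
Updated z-row coefficients: x1: 0, x2: 0, x3: 179/12, x4: 19/3, x5: 133/12, s1: 5/4, s2: 8/3.
No coefficient is strictly negative; the tableau after this pivot is optimal.

none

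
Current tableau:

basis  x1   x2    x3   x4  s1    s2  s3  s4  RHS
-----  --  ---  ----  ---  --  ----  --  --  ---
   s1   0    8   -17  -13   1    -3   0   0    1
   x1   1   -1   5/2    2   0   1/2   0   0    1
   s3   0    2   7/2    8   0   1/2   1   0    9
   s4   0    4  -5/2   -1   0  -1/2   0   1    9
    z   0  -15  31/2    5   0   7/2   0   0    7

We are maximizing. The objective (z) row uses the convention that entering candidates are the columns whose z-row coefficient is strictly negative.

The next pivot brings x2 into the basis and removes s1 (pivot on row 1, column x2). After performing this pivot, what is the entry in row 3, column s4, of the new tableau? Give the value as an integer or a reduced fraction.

0

Pivot element is row 1, column x2: 8.
Normalize row 1: new (row 1, s4) = 0/8 = 0.
row 3 ← row 3 − 2·(new row 1): 0 − 2·0 = 0.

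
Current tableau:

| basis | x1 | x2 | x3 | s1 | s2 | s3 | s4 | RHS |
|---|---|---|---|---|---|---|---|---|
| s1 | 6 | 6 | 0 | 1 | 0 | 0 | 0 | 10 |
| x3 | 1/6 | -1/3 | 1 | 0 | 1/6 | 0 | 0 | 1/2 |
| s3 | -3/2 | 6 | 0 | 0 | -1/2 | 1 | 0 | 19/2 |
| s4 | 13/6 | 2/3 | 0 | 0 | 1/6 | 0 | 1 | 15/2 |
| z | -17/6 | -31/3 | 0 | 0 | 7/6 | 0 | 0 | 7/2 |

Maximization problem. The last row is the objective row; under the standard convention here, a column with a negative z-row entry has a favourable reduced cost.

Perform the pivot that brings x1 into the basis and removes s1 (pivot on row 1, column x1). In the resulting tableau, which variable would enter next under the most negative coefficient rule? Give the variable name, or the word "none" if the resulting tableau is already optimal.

Pivot element 6. New z-row = old z-row − (-17/6)·(row 1/6).
Updated z-row coefficients: x1: 0, x2: -15/2, x3: 0, s1: 17/36, s2: 7/6, s3: 0, s4: 0.
The most negative is -15/2 in column x2, so x2 would enter next.

x2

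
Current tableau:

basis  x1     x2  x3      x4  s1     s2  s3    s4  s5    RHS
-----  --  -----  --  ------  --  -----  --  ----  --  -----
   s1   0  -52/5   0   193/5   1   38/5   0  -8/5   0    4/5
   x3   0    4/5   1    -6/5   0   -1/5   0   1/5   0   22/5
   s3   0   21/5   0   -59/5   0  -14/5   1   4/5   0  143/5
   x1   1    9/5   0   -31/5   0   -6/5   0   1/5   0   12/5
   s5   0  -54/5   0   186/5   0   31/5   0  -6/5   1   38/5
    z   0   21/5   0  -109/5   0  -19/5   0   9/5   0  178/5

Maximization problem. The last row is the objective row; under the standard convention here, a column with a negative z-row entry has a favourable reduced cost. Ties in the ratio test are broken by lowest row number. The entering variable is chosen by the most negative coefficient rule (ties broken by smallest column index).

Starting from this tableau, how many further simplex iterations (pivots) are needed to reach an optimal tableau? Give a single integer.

2

pivot: x4 in, s1 out → z = 6958/193
pivot: x2 in, x3 out → z = 2373/46
No improving column remains; optimal.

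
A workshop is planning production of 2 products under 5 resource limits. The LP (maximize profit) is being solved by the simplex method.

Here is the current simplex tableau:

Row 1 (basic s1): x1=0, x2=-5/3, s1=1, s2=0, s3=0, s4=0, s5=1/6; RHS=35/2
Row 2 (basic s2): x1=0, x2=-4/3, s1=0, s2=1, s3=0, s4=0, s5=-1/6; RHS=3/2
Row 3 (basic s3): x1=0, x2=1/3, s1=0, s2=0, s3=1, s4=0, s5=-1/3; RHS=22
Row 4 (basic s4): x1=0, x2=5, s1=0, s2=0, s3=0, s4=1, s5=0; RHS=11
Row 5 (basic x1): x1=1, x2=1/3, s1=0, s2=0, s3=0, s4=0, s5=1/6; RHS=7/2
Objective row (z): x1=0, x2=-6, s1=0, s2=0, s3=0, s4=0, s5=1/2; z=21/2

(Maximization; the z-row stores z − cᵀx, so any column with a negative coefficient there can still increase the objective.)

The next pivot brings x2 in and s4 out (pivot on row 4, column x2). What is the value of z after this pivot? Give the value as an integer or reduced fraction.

Minimum ratio for x2: 11/5 = 11/5.
z changes by −(z-row coeff of x2)·ratio = −(-6)·(11/5) = 66/5.
New z = 21/2 + (66/5) = 237/10.

237/10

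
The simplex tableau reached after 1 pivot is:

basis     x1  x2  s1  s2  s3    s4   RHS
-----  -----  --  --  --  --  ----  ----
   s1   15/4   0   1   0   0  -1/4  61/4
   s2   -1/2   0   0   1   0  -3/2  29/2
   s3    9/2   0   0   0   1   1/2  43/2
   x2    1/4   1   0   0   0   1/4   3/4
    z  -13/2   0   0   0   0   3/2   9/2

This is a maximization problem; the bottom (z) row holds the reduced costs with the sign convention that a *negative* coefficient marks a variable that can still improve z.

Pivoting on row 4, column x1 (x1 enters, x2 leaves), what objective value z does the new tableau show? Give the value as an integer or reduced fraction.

Minimum ratio for x1: (3/4)/(1/4) = 3.
z changes by −(z-row coeff of x1)·ratio = −(-13/2)·3 = 39/2.
New z = 9/2 + (39/2) = 24.

24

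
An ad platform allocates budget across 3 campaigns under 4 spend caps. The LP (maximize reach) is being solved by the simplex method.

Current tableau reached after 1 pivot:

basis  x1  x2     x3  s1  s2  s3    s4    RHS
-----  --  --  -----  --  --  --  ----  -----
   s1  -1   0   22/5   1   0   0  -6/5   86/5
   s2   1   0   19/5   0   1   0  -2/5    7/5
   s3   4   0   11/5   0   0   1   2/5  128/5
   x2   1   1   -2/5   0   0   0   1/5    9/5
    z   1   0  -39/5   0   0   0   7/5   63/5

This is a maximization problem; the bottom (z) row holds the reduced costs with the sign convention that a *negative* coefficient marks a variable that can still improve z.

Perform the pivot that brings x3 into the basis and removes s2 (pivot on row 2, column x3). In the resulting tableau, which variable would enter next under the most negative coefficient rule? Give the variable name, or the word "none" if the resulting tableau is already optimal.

none

Pivot element 19/5. New z-row = old z-row − (-39/5)·(row 2/(19/5)).
Updated z-row coefficients: x1: 58/19, x2: 0, x3: 0, s1: 0, s2: 39/19, s3: 0, s4: 11/19.
No coefficient is strictly negative; the tableau after this pivot is optimal.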